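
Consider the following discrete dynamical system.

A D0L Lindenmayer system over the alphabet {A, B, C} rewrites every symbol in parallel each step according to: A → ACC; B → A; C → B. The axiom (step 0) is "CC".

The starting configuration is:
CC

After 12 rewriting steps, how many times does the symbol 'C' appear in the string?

0) CC
1) BB
2) AA
3) ACCACC
4) ACCBBACCBB
5) ACCBBAAACCBBAA
6) ACCBBAAACCACCACCBBAAACCACC
7) ACCBBAAACCACCACCBBACCBBACCBBAAACCACCACCBBACCBB
8) ACCBBAAACCACCACCBBACCBBACCBBAAACCBBAAACCBBAAACCACCACCBBACCBBACCBBAAACCBBAA
9) ACCBBAAACCACCACCBBACCBBACCBBAAACCBBAAACCBBAAACCACCACCBBAAA…AAACCACCACCBBACCBBACCBBAAACCBBAAACCBBAAACCACCACCBBAAACCACC  (len 126)
10) ACCBBAAACCACCACCBBACCBBACCBBAAACCBBAAACCBBAAACCACCACCBBAAA…CCBBAAACCACCACCBBAAACCACCACCBBACCBBACCBBAAACCACCACCBBACCBB  (len 218)
11) ACCBBAAACCACCACCBBACCBBACCBBAAACCBBAAACCBBAAACCACCACCBBAAA…BBACCBBACCBBAAACCBBAAACCBBAAACCACCACCBBACCBBACCBBAAACCBBAA  (len 366)
12) ACCBBAAACCACCACCBBACCBBACCBBAAACCBBAAACCBBAAACCACCACCBBAAA…AAACCACCACCBBACCBBACCBBAAACCBBAAACCBBAAACCACCACCBBAAACCACC  (len 618)

252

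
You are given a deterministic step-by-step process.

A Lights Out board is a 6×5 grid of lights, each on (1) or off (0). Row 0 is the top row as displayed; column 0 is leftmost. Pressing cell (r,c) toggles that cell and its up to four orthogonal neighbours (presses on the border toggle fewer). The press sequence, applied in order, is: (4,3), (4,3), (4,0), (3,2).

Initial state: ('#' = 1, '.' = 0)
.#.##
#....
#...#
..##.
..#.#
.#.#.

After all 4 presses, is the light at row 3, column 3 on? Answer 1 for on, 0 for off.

0

[0] .#.##
#....
#...#
..##.
..#.#
.#.#.
[1] .#.##
#....
#...#
..#..
...#.
.#...
[2] .#.##
#....
#...#
..##.
..#.#
.#.#.
[3] .#.##
#....
#...#
#.##.
###.#
##.#.
[4] .#.##
#....
#.#.#
##...
##..#
##.#.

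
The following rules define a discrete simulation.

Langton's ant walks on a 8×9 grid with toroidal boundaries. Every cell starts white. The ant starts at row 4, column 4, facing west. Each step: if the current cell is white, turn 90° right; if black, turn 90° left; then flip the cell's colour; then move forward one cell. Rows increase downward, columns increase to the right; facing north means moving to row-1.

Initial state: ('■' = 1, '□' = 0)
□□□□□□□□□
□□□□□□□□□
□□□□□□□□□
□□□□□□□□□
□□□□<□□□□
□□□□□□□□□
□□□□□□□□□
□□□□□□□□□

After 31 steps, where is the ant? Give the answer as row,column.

0) □□□□□□□□□
□□□□□□□□□
□□□□□□□□□
□□□□□□□□□
□□□□<□□□□
□□□□□□□□□
□□□□□□□□□
□□□□□□□□□
1) □□□□□□□□□
□□□□□□□□□
□□□□□□□□□
□□□□^□□□□
□□□□■□□□□
□□□□□□□□□
□□□□□□□□□
□□□□□□□□□
2) □□□□□□□□□
□□□□□□□□□
□□□□□□□□□
□□□□■>□□□
□□□□■□□□□
□□□□□□□□□
□□□□□□□□□
□□□□□□□□□
3) □□□□□□□□□
□□□□□□□□□
□□□□□□□□□
□□□□■■□□□
□□□□■v□□□
□□□□□□□□□
□□□□□□□□□
□□□□□□□□□
4) □□□□□□□□□
□□□□□□□□□
□□□□□□□□□
□□□□■■□□□
□□□□<■□□□
□□□□□□□□□
□□□□□□□□□
□□□□□□□□□
5) □□□□□□□□□
□□□□□□□□□
□□□□□□□□□
□□□□■■□□□
□□□□□■□□□
□□□□v□□□□
□□□□□□□□□
□□□□□□□□□
6) □□□□□□□□□
□□□□□□□□□
□□□□□□□□□
□□□□■■□□□
□□□□□■□□□
□□□<■□□□□
□□□□□□□□□
□□□□□□□□□
7) □□□□□□□□□
□□□□□□□□□
□□□□□□□□□
□□□□■■□□□
□□□^□■□□□
□□□■■□□□□
□□□□□□□□□
□□□□□□□□□
8) □□□□□□□□□
□□□□□□□□□
□□□□□□□□□
□□□□■■□□□
□□□■>■□□□
□□□■■□□□□
□□□□□□□□□
□□□□□□□□□
9) □□□□□□□□□
□□□□□□□□□
□□□□□□□□□
□□□□■■□□□
□□□■■■□□□
□□□■v□□□□
□□□□□□□□□
□□□□□□□□□
10) □□□□□□□□□
□□□□□□□□□
□□□□□□□□□
□□□□■■□□□
□□□■■■□□□
□□□■□>□□□
□□□□□□□□□
□□□□□□□□□
11) □□□□□□□□□
□□□□□□□□□
□□□□□□□□□
□□□□■■□□□
□□□■■■□□□
□□□■□■□□□
□□□□□v□□□
□□□□□□□□□
12) □□□□□□□□□
□□□□□□□□□
□□□□□□□□□
□□□□■■□□□
□□□■■■□□□
□□□■□■□□□
□□□□<■□□□
□□□□□□□□□
13) □□□□□□□□□
□□□□□□□□□
□□□□□□□□□
□□□□■■□□□
□□□■■■□□□
□□□■^■□□□
□□□□■■□□□
□□□□□□□□□
14) □□□□□□□□□
□□□□□□□□□
□□□□□□□□□
□□□□■■□□□
□□□■■■□□□
□□□■■>□□□
□□□□■■□□□
□□□□□□□□□
15) □□□□□□□□□
□□□□□□□□□
□□□□□□□□□
□□□□■■□□□
□□□■■^□□□
□□□■■□□□□
□□□□■■□□□
□□□□□□□□□
16) □□□□□□□□□
□□□□□□□□□
□□□□□□□□□
□□□□■■□□□
□□□■<□□□□
□□□■■□□□□
□□□□■■□□□
□□□□□□□□□
17) □□□□□□□□□
□□□□□□□□□
□□□□□□□□□
□□□□■■□□□
□□□■□□□□□
□□□■v□□□□
□□□□■■□□□
□□□□□□□□□
18) □□□□□□□□□
□□□□□□□□□
□□□□□□□□□
□□□□■■□□□
□□□■□□□□□
□□□■□>□□□
□□□□■■□□□
□□□□□□□□□
19) □□□□□□□□□
□□□□□□□□□
□□□□□□□□□
□□□□■■□□□
□□□■□□□□□
□□□■□■□□□
□□□□■v□□□
□□□□□□□□□
20) □□□□□□□□□
□□□□□□□□□
□□□□□□□□□
□□□□■■□□□
□□□■□□□□□
□□□■□■□□□
□□□□■□>□□
□□□□□□□□□
21) □□□□□□□□□
□□□□□□□□□
□□□□□□□□□
□□□□■■□□□
□□□■□□□□□
□□□■□■□□□
□□□□■□■□□
□□□□□□v□□
22) □□□□□□□□□
□□□□□□□□□
□□□□□□□□□
□□□□■■□□□
□□□■□□□□□
□□□■□■□□□
□□□□■□■□□
□□□□□<■□□
23) □□□□□□□□□
□□□□□□□□□
□□□□□□□□□
□□□□■■□□□
□□□■□□□□□
□□□■□■□□□
□□□□■^■□□
□□□□□■■□□
24) □□□□□□□□□
□□□□□□□□□
□□□□□□□□□
□□□□■■□□□
□□□■□□□□□
□□□■□■□□□
□□□□■■>□□
□□□□□■■□□
25) □□□□□□□□□
□□□□□□□□□
□□□□□□□□□
□□□□■■□□□
□□□■□□□□□
□□□■□■^□□
□□□□■■□□□
□□□□□■■□□
26) □□□□□□□□□
□□□□□□□□□
□□□□□□□□□
□□□□■■□□□
□□□■□□□□□
□□□■□■■>□
□□□□■■□□□
□□□□□■■□□
27) □□□□□□□□□
□□□□□□□□□
□□□□□□□□□
□□□□■■□□□
□□□■□□□□□
□□□■□■■■□
□□□□■■□v□
□□□□□■■□□
28) □□□□□□□□□
□□□□□□□□□
□□□□□□□□□
□□□□■■□□□
□□□■□□□□□
□□□■□■■■□
□□□□■■<■□
□□□□□■■□□
29) □□□□□□□□□
□□□□□□□□□
□□□□□□□□□
□□□□■■□□□
□□□■□□□□□
□□□■□■^■□
□□□□■■■■□
□□□□□■■□□
30) □□□□□□□□□
□□□□□□□□□
□□□□□□□□□
□□□□■■□□□
□□□■□□□□□
□□□■□<□■□
□□□□■■■■□
□□□□□■■□□
31) □□□□□□□□□
□□□□□□□□□
□□□□□□□□□
□□□□■■□□□
□□□■□□□□□
□□□■□□□■□
□□□□■v■■□
□□□□□■■□□

6,5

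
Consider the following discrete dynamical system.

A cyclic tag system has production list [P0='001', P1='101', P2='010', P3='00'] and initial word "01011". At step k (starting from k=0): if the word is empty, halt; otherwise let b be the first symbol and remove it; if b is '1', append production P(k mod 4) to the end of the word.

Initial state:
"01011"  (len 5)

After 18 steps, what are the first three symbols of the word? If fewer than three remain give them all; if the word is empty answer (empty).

gen 0: "01011"  (len 5)
gen 1: "1011"  (len 4)
gen 2: "011101"  (len 6)
gen 3: "11101"  (len 5)
gen 4: "110100"  (len 6)
gen 5: "10100001"  (len 8)
gen 6: "0100001101"  (len 10)
gen 7: "100001101"  (len 9)
gen 8: "0000110100"  (len 10)
gen 9: "000110100"  (len 9)
gen 10: "00110100"  (len 8)
gen 11: "0110100"  (len 7)
gen 12: "110100"  (len 6)
gen 13: "10100001"  (len 8)
gen 14: "0100001101"  (len 10)
gen 15: "100001101"  (len 9)
gen 16: "0000110100"  (len 10)
gen 17: "000110100"  (len 9)
gen 18: "00110100"  (len 8)

001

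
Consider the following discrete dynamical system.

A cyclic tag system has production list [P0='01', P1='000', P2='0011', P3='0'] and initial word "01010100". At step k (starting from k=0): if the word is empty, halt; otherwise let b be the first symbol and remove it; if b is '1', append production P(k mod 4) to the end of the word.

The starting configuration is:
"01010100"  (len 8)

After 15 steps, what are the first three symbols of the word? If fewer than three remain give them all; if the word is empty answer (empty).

gen 0: "01010100"  (len 8)
gen 1: "1010100"  (len 7)
gen 2: "010100000"  (len 9)
gen 3: "10100000"  (len 8)
gen 4: "01000000"  (len 8)
gen 5: "1000000"  (len 7)
gen 6: "000000000"  (len 9)
gen 7: "00000000"  (len 8)
gen 8: "0000000"  (len 7)
gen 9: "000000"  (len 6)
gen 10: "00000"  (len 5)
gen 11: "0000"  (len 4)
gen 12: "000"  (len 3)
gen 13: "00"  (len 2)
gen 14: "0"  (len 1)
gen 15: (halted — word empty)

(empty)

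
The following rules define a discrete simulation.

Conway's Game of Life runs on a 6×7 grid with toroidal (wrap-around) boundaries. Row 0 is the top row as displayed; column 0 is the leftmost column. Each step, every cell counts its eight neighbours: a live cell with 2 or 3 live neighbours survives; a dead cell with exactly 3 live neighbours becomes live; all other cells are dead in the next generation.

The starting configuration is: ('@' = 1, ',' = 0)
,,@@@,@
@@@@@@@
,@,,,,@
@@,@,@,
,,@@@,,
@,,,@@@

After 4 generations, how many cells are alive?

10

step 0: ,,@@@,@
@@@@@@@
,@,,,,@
@@,@,@,
,,@@@,,
@,,,@@@
step 1: ,,,,,,,
,,,,,,,
,,,,,,,
@@,@,@@
,,@,,,,
@@,,,,@
step 2: @,,,,,,
,,,,,,,
@,,,,,@
@@@,,,@
,,@,,@,
@@,,,,,
step 3: @@,,,,,
@,,,,,@
,,,,,,@
,,@,,@,
,,@,,,,
@@,,,,@
step 4: ,,,,,,,
,@,,,,@
@,,,,@@
,,,,,,,
@,@,,,@
,,@,,,@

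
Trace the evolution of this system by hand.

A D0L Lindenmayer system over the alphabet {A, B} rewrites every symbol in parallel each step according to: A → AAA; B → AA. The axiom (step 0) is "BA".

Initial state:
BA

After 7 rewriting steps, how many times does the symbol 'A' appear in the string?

t=0: BA
t=1: AAAAA
t=2: AAAAAAAAAAAAAAA
t=3: AAAAAAAAAAAAAAAAAAAAAAAAAAAAAAAAAAAAAAAAAAAAA
t=4: AAAAAAAAAAAAAAAAAAAAAAAAAAAAAAAAAAAAAAAAAAAAAAAAAAAAAAAAAA…AAAAAAAAAAAAAAAAAAAAAAAAAAAAAAAAAAAAAAAAAAAAAAAAAAAAAAAAAA  (len 135)
t=5: AAAAAAAAAAAAAAAAAAAAAAAAAAAAAAAAAAAAAAAAAAAAAAAAAAAAAAAAAA…AAAAAAAAAAAAAAAAAAAAAAAAAAAAAAAAAAAAAAAAAAAAAAAAAAAAAAAAAA  (len 405)
t=6: AAAAAAAAAAAAAAAAAAAAAAAAAAAAAAAAAAAAAAAAAAAAAAAAAAAAAAAAAA…AAAAAAAAAAAAAAAAAAAAAAAAAAAAAAAAAAAAAAAAAAAAAAAAAAAAAAAAAA  (len 1215)
t=7: AAAAAAAAAAAAAAAAAAAAAAAAAAAAAAAAAAAAAAAAAAAAAAAAAAAAAAAAAA…AAAAAAAAAAAAAAAAAAAAAAAAAAAAAAAAAAAAAAAAAAAAAAAAAAAAAAAAAA  (len 3645)

3645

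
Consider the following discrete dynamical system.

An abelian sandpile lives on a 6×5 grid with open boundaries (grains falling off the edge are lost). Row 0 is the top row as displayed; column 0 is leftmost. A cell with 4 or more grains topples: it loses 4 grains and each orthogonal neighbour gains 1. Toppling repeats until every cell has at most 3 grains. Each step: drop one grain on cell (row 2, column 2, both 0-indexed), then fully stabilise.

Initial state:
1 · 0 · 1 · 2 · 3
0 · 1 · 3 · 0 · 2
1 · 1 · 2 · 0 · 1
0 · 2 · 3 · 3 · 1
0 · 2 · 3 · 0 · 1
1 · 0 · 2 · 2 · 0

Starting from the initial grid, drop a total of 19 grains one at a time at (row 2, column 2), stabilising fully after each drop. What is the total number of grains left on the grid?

50

gen 0: 1 · 0 · 1 · 2 · 3
0 · 1 · 3 · 0 · 2
1 · 1 · 2 · 0 · 1
0 · 2 · 3 · 3 · 1
0 · 2 · 3 · 0 · 1
1 · 0 · 2 · 2 · 0
gen 1: 1 · 0 · 1 · 2 · 3
0 · 1 · 3 · 0 · 2
1 · 1 · 3 · 0 · 1
0 · 2 · 3 · 3 · 1
0 · 2 · 3 · 0 · 1
1 · 0 · 2 · 2 · 0
gen 2: 1 · 0 · 2 · 2 · 3
0 · 2 · 0 · 1 · 2
1 · 2 · 2 · 2 · 1
0 · 3 · 2 · 0 · 2
0 · 3 · 0 · 2 · 1
1 · 0 · 3 · 2 · 0
gen 3: 1 · 0 · 2 · 2 · 3
0 · 2 · 0 · 1 · 2
1 · 2 · 3 · 2 · 1
0 · 3 · 2 · 0 · 2
0 · 3 · 0 · 2 · 1
1 · 0 · 3 · 2 · 0
gen 4: 1 · 0 · 2 · 2 · 3
0 · 2 · 1 · 1 · 2
1 · 3 · 0 · 3 · 1
0 · 3 · 3 · 0 · 2
0 · 3 · 0 · 2 · 1
1 · 0 · 3 · 2 · 0
gen 5: 1 · 0 · 2 · 2 · 3
0 · 2 · 1 · 1 · 2
1 · 3 · 1 · 3 · 1
0 · 3 · 3 · 0 · 2
0 · 3 · 0 · 2 · 1
1 · 0 · 3 · 2 · 0
gen 6: 1 · 0 · 2 · 2 · 3
0 · 2 · 1 · 1 · 2
1 · 3 · 2 · 3 · 1
0 · 3 · 3 · 0 · 2
0 · 3 · 0 · 2 · 1
1 · 0 · 3 · 2 · 0
gen 7: 1 · 0 · 2 · 2 · 3
0 · 2 · 1 · 1 · 2
1 · 3 · 3 · 3 · 1
0 · 3 · 3 · 0 · 2
0 · 3 · 0 · 2 · 1
1 · 0 · 3 · 2 · 0
gen 8: 1 · 0 · 2 · 2 · 3
0 · 3 · 2 · 2 · 2
2 · 1 · 3 · 0 · 2
1 · 2 · 1 · 2 · 2
1 · 0 · 2 · 2 · 1
1 · 1 · 3 · 2 · 0
gen 9: 1 · 0 · 2 · 2 · 3
0 · 3 · 3 · 2 · 2
2 · 2 · 0 · 1 · 2
1 · 2 · 2 · 2 · 2
1 · 0 · 2 · 2 · 1
1 · 1 · 3 · 2 · 0
gen 10: 1 · 0 · 2 · 2 · 3
0 · 3 · 3 · 2 · 2
2 · 2 · 1 · 1 · 2
1 · 2 · 2 · 2 · 2
1 · 0 · 2 · 2 · 1
1 · 1 · 3 · 2 · 0
gen 11: 1 · 0 · 2 · 2 · 3
0 · 3 · 3 · 2 · 2
2 · 2 · 2 · 1 · 2
1 · 2 · 2 · 2 · 2
1 · 0 · 2 · 2 · 1
1 · 1 · 3 · 2 · 0
gen 12: 1 · 0 · 2 · 2 · 3
0 · 3 · 3 · 2 · 2
2 · 2 · 3 · 1 · 2
1 · 2 · 2 · 2 · 2
1 · 0 · 2 · 2 · 1
1 · 1 · 3 · 2 · 0
gen 13: 1 · 1 · 3 · 2 · 3
1 · 1 · 1 · 3 · 2
3 · 0 · 2 · 2 · 2
1 · 3 · 3 · 2 · 2
1 · 0 · 2 · 2 · 1
1 · 1 · 3 · 2 · 0
gen 14: 1 · 1 · 3 · 2 · 3
1 · 1 · 1 · 3 · 2
3 · 0 · 3 · 2 · 2
1 · 3 · 3 · 2 · 2
1 · 0 · 2 · 2 · 1
1 · 1 · 3 · 2 · 0
gen 15: 1 · 1 · 3 · 2 · 3
1 · 1 · 2 · 3 · 2
3 · 2 · 1 · 3 · 2
2 · 0 · 1 · 3 · 2
1 · 1 · 3 · 2 · 1
1 · 1 · 3 · 2 · 0
gen 16: 1 · 1 · 3 · 2 · 3
1 · 1 · 2 · 3 · 2
3 · 2 · 2 · 3 · 2
2 · 0 · 1 · 3 · 2
1 · 1 · 3 · 2 · 1
1 · 1 · 3 · 2 · 0
gen 17: 1 · 1 · 3 · 2 · 3
1 · 1 · 2 · 3 · 2
3 · 2 · 3 · 3 · 2
2 · 0 · 1 · 3 · 2
1 · 1 · 3 · 2 · 1
1 · 1 · 3 · 2 · 0
gen 18: 1 · 2 · 1 · 1 · 1
1 · 2 · 1 · 3 · 1
3 · 3 · 2 · 3 · 1
2 · 0 · 3 · 1 · 0
1 · 1 · 3 · 3 · 2
1 · 1 · 3 · 2 · 0
gen 19: 1 · 2 · 1 · 1 · 1
1 · 2 · 1 · 3 · 1
3 · 3 · 3 · 3 · 1
2 · 0 · 3 · 1 · 0
1 · 1 · 3 · 3 · 2
1 · 1 · 3 · 2 · 0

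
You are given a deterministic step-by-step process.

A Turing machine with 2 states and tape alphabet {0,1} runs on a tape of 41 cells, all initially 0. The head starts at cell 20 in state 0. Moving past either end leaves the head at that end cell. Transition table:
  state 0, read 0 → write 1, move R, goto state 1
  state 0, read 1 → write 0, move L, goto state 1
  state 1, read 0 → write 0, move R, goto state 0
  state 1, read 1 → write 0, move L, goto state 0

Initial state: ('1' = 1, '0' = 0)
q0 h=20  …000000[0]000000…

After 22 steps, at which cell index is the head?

0) q0 h=20  …000000[0]000000…
1) q1 h=21  …000001[0]000000…
2) q0 h=22  …000010[0]000000…
3) q1 h=23  …000101[0]000000…
4) q0 h=24  …001010[0]000000…
5) q1 h=25  …010101[0]000000…
6) q0 h=26  …101010[0]000000…
7) q1 h=27  …010101[0]000000…
8) q0 h=28  …101010[0]000000…
9) q1 h=29  …010101[0]000000…
10) q0 h=30  …101010[0]000000…
11) q1 h=31  …010101[0]000000…
12) q0 h=32  …101010[0]000000…
13) q1 h=33  …010101[0]000000…
14) q0 h=34  …101010[0]000000|
15) q1 h=35  …010101[0]00000|
16) q0 h=36  …101010[0]0000|
17) q1 h=37  …010101[0]000|
18) q0 h=38  …101010[0]00|
19) q1 h=39  …010101[0]0|
20) q0 h=40  …101010[0]|
21) q1 h=40  …101010[1]|
22) q0 h=39  …010101[0]0|

39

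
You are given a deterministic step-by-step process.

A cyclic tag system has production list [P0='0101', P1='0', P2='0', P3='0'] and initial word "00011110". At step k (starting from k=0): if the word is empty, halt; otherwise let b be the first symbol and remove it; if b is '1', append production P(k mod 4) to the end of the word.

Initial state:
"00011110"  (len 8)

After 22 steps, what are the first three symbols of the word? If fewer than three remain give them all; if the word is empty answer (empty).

(empty)

t=0: "00011110"  (len 8)
t=1: "0011110"  (len 7)
t=2: "011110"  (len 6)
t=3: "11110"  (len 5)
t=4: "11100"  (len 5)
t=5: "11000101"  (len 8)
t=6: "10001010"  (len 8)
t=7: "00010100"  (len 8)
t=8: "0010100"  (len 7)
t=9: "010100"  (len 6)
t=10: "10100"  (len 5)
t=11: "01000"  (len 5)
t=12: "1000"  (len 4)
t=13: "0000101"  (len 7)
t=14: "000101"  (len 6)
t=15: "00101"  (len 5)
t=16: "0101"  (len 4)
t=17: "101"  (len 3)
t=18: "010"  (len 3)
t=19: "10"  (len 2)
t=20: "00"  (len 2)
t=21: "0"  (len 1)
t=22: (halted — word empty)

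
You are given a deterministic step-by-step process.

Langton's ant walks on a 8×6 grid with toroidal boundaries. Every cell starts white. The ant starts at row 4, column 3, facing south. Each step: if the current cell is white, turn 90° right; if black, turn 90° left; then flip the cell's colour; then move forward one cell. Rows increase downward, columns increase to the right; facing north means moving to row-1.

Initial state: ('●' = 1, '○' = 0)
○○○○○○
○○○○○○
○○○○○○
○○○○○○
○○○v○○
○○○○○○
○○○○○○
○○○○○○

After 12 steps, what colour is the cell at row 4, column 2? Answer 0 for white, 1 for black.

t=0: ○○○○○○
○○○○○○
○○○○○○
○○○○○○
○○○v○○
○○○○○○
○○○○○○
○○○○○○
t=1: ○○○○○○
○○○○○○
○○○○○○
○○○○○○
○○<●○○
○○○○○○
○○○○○○
○○○○○○
t=2: ○○○○○○
○○○○○○
○○○○○○
○○^○○○
○○●●○○
○○○○○○
○○○○○○
○○○○○○
t=3: ○○○○○○
○○○○○○
○○○○○○
○○●>○○
○○●●○○
○○○○○○
○○○○○○
○○○○○○
t=4: ○○○○○○
○○○○○○
○○○○○○
○○●●○○
○○●v○○
○○○○○○
○○○○○○
○○○○○○
t=5: ○○○○○○
○○○○○○
○○○○○○
○○●●○○
○○●○>○
○○○○○○
○○○○○○
○○○○○○
t=6: ○○○○○○
○○○○○○
○○○○○○
○○●●○○
○○●○●○
○○○○v○
○○○○○○
○○○○○○
t=7: ○○○○○○
○○○○○○
○○○○○○
○○●●○○
○○●○●○
○○○<●○
○○○○○○
○○○○○○
t=8: ○○○○○○
○○○○○○
○○○○○○
○○●●○○
○○●^●○
○○○●●○
○○○○○○
○○○○○○
t=9: ○○○○○○
○○○○○○
○○○○○○
○○●●○○
○○●●>○
○○○●●○
○○○○○○
○○○○○○
t=10: ○○○○○○
○○○○○○
○○○○○○
○○●●^○
○○●●○○
○○○●●○
○○○○○○
○○○○○○
t=11: ○○○○○○
○○○○○○
○○○○○○
○○●●●>
○○●●○○
○○○●●○
○○○○○○
○○○○○○
t=12: ○○○○○○
○○○○○○
○○○○○○
○○●●●●
○○●●○v
○○○●●○
○○○○○○
○○○○○○

1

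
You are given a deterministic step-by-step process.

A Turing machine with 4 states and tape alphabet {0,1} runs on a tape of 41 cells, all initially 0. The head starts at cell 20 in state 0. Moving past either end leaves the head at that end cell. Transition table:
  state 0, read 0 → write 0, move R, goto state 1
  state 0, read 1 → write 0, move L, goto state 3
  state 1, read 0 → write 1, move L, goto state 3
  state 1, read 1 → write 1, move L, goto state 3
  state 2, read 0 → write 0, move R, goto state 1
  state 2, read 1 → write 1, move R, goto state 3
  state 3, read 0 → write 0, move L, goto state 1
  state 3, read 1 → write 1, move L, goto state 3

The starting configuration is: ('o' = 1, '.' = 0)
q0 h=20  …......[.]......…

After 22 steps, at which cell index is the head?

0

[0] q0 h=20  …......[.]......…
[1] q1 h=21  …......[.]......…
[2] q3 h=20  …......[.]o.....…
[3] q1 h=19  …......[.].o....…
[4] q3 h=18  …......[.]o.o...…
[5] q1 h=17  …......[.].o.o..…
[6] q3 h=16  …......[.]o.o.o.…
[7] q1 h=15  …......[.].o.o.o…
[8] q3 h=14  …......[.]o.o.o.…
[9] q1 h=13  …......[.].o.o.o…
[10] q3 h=12  …......[.]o.o.o.…
[11] q1 h=11  …......[.].o.o.o…
[12] q3 h=10  …......[.]o.o.o.…
[13] q1 h= 9  …......[.].o.o.o…
[14] q3 h= 8  …......[.]o.o.o.…
[15] q1 h= 7  …......[.].o.o.o…
[16] q3 h= 6  |......[.]o.o.o.…
[17] q1 h= 5  |.....[.].o.o.o…
[18] q3 h= 4  |....[.]o.o.o.…
[19] q1 h= 3  |...[.].o.o.o…
[20] q3 h= 2  |..[.]o.o.o.…
[21] q1 h= 1  |.[.].o.o.o…
[22] q3 h= 0  |[.]o.o.o.…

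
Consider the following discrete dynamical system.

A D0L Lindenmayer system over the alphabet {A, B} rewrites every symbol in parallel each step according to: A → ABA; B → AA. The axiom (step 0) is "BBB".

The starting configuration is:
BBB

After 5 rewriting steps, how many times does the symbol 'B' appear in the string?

gen 0: BBB
gen 1: AAAAAA
gen 2: ABAABAABAABAABAABA
gen 3: ABAAAABAABAAAABAABAAAABAABAAAABAABAAAABAABAAAABA
gen 4: ABAAAABAABAABAABAAAABAABAAAABAABAABAABAAAABAABAAAABAABAABA…ABAABAABAAAABAABAAAABAABAABAABAAAABAABAAAABAABAABAABAAAABA  (len 132)
gen 5: ABAAAABAABAABAABAAAABAABAAAABAABAAAABAABAAAABAABAABAABAAAA…AAAABAABAABAABAAAABAABAAAABAABAAAABAABAAAABAABAABAABAAAABA  (len 360)

96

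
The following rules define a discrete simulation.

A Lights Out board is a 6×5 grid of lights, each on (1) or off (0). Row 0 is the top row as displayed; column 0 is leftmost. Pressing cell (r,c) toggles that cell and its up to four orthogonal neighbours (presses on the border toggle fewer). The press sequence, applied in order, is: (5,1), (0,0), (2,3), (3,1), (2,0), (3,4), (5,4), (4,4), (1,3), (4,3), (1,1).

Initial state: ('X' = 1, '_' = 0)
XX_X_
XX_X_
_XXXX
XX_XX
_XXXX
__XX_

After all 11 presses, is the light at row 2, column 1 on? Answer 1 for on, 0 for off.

0

0) XX_X_
XX_X_
_XXXX
XX_XX
_XXXX
__XX_
1) XX_X_
XX_X_
_XXXX
XX_XX
__XXX
XX_X_
2) ___X_
_X_X_
_XXXX
XX_XX
__XXX
XX_X_
3) ___X_
_X___
_X___
XX__X
__XXX
XX_X_
4) ___X_
_X___
_____
__X_X
_XXXX
XX_X_
5) ___X_
XX___
XX___
X_X_X
_XXXX
XX_X_
6) ___X_
XX___
XX__X
X_XX_
_XXX_
XX_X_
7) ___X_
XX___
XX__X
X_XX_
_XXXX
XX__X
8) ___X_
XX___
XX__X
X_XXX
_XX__
XX___
9) _____
XXXXX
XX_XX
X_XXX
_XX__
XX___
10) _____
XXXXX
XX_XX
X_X_X
_X_XX
XX_X_
11) _X___
___XX
X__XX
X_X_X
_X_XX
XX_X_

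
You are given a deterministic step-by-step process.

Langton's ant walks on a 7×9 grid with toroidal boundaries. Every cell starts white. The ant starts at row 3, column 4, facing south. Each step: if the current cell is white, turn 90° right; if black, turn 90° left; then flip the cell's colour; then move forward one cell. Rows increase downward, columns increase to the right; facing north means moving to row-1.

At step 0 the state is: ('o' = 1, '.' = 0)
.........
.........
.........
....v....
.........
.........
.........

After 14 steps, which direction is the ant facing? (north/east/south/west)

k=0  .........
.........
.........
....v....
.........
.........
.........
k=1  .........
.........
.........
...<o....
.........
.........
.........
k=2  .........
.........
...^.....
...oo....
.........
.........
.........
k=3  .........
.........
...o>....
...oo....
.........
.........
.........
k=4  .........
.........
...oo....
...ov....
.........
.........
.........
k=5  .........
.........
...oo....
...o.>...
.........
.........
.........
k=6  .........
.........
...oo....
...o.o...
.....v...
.........
.........
k=7  .........
.........
...oo....
...o.o...
....<o...
.........
.........
k=8  .........
.........
...oo....
...o^o...
....oo...
.........
.........
k=9  .........
.........
...oo....
...oo>...
....oo...
.........
.........
k=10  .........
.........
...oo^...
...oo....
....oo...
.........
.........
k=11  .........
.........
...ooo>..
...oo....
....oo...
.........
.........
k=12  .........
.........
...oooo..
...oo.v..
....oo...
.........
.........
k=13  .........
.........
...oooo..
...oo<o..
....oo...
.........
.........
k=14  .........
.........
...oo^o..
...oooo..
....oo...
.........
.........

north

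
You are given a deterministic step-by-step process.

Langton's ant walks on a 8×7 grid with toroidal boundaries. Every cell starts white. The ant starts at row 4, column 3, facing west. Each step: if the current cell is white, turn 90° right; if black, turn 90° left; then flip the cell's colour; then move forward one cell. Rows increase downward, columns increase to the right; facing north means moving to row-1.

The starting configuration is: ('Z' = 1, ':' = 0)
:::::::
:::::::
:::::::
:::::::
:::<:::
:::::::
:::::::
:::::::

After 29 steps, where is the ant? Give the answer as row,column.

5,5

t=0: :::::::
:::::::
:::::::
:::::::
:::<:::
:::::::
:::::::
:::::::
t=1: :::::::
:::::::
:::::::
:::^:::
:::Z:::
:::::::
:::::::
:::::::
t=2: :::::::
:::::::
:::::::
:::Z>::
:::Z:::
:::::::
:::::::
:::::::
t=3: :::::::
:::::::
:::::::
:::ZZ::
:::Zv::
:::::::
:::::::
:::::::
t=4: :::::::
:::::::
:::::::
:::ZZ::
:::<Z::
:::::::
:::::::
:::::::
t=5: :::::::
:::::::
:::::::
:::ZZ::
::::Z::
:::v:::
:::::::
:::::::
t=6: :::::::
:::::::
:::::::
:::ZZ::
::::Z::
::<Z:::
:::::::
:::::::
t=7: :::::::
:::::::
:::::::
:::ZZ::
::^:Z::
::ZZ:::
:::::::
:::::::
t=8: :::::::
:::::::
:::::::
:::ZZ::
::Z>Z::
::ZZ:::
:::::::
:::::::
t=9: :::::::
:::::::
:::::::
:::ZZ::
::ZZZ::
::Zv:::
:::::::
:::::::
t=10: :::::::
:::::::
:::::::
:::ZZ::
::ZZZ::
::Z:>::
:::::::
:::::::
t=11: :::::::
:::::::
:::::::
:::ZZ::
::ZZZ::
::Z:Z::
::::v::
:::::::
t=12: :::::::
:::::::
:::::::
:::ZZ::
::ZZZ::
::Z:Z::
:::<Z::
:::::::
t=13: :::::::
:::::::
:::::::
:::ZZ::
::ZZZ::
::Z^Z::
:::ZZ::
:::::::
t=14: :::::::
:::::::
:::::::
:::ZZ::
::ZZZ::
::ZZ>::
:::ZZ::
:::::::
t=15: :::::::
:::::::
:::::::
:::ZZ::
::ZZ^::
::ZZ:::
:::ZZ::
:::::::
t=16: :::::::
:::::::
:::::::
:::ZZ::
::Z<:::
::ZZ:::
:::ZZ::
:::::::
t=17: :::::::
:::::::
:::::::
:::ZZ::
::Z::::
::Zv:::
:::ZZ::
:::::::
t=18: :::::::
:::::::
:::::::
:::ZZ::
::Z::::
::Z:>::
:::ZZ::
:::::::
t=19: :::::::
:::::::
:::::::
:::ZZ::
::Z::::
::Z:Z::
:::Zv::
:::::::
t=20: :::::::
:::::::
:::::::
:::ZZ::
::Z::::
::Z:Z::
:::Z:>:
:::::::
t=21: :::::::
:::::::
:::::::
:::ZZ::
::Z::::
::Z:Z::
:::Z:Z:
:::::v:
t=22: :::::::
:::::::
:::::::
:::ZZ::
::Z::::
::Z:Z::
:::Z:Z:
::::<Z:
t=23: :::::::
:::::::
:::::::
:::ZZ::
::Z::::
::Z:Z::
:::Z^Z:
::::ZZ:
t=24: :::::::
:::::::
:::::::
:::ZZ::
::Z::::
::Z:Z::
:::ZZ>:
::::ZZ:
t=25: :::::::
:::::::
:::::::
:::ZZ::
::Z::::
::Z:Z^:
:::ZZ::
::::ZZ:
t=26: :::::::
:::::::
:::::::
:::ZZ::
::Z::::
::Z:ZZ>
:::ZZ::
::::ZZ:
t=27: :::::::
:::::::
:::::::
:::ZZ::
::Z::::
::Z:ZZZ
:::ZZ:v
::::ZZ:
t=28: :::::::
:::::::
:::::::
:::ZZ::
::Z::::
::Z:ZZZ
:::ZZ<Z
::::ZZ:
t=29: :::::::
:::::::
:::::::
:::ZZ::
::Z::::
::Z:Z^Z
:::ZZZZ
::::ZZ:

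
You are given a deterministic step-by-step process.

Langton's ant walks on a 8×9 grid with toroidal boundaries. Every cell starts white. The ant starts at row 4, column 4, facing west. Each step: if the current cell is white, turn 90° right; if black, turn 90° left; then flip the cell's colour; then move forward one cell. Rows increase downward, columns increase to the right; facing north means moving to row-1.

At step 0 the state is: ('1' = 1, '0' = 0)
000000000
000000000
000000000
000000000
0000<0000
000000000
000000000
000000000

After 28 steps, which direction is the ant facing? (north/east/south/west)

west

gen 0: 000000000
000000000
000000000
000000000
0000<0000
000000000
000000000
000000000
gen 1: 000000000
000000000
000000000
0000^0000
000010000
000000000
000000000
000000000
gen 2: 000000000
000000000
000000000
00001>000
000010000
000000000
000000000
000000000
gen 3: 000000000
000000000
000000000
000011000
00001v000
000000000
000000000
000000000
gen 4: 000000000
000000000
000000000
000011000
0000<1000
000000000
000000000
000000000
gen 5: 000000000
000000000
000000000
000011000
000001000
0000v0000
000000000
000000000
gen 6: 000000000
000000000
000000000
000011000
000001000
000<10000
000000000
000000000
gen 7: 000000000
000000000
000000000
000011000
000^01000
000110000
000000000
000000000
gen 8: 000000000
000000000
000000000
000011000
0001>1000
000110000
000000000
000000000
gen 9: 000000000
000000000
000000000
000011000
000111000
0001v0000
000000000
000000000
gen 10: 000000000
000000000
000000000
000011000
000111000
00010>000
000000000
000000000
gen 11: 000000000
000000000
000000000
000011000
000111000
000101000
00000v000
000000000
gen 12: 000000000
000000000
000000000
000011000
000111000
000101000
0000<1000
000000000
gen 13: 000000000
000000000
000000000
000011000
000111000
0001^1000
000011000
000000000
gen 14: 000000000
000000000
000000000
000011000
000111000
00011>000
000011000
000000000
gen 15: 000000000
000000000
000000000
000011000
00011^000
000110000
000011000
000000000
gen 16: 000000000
000000000
000000000
000011000
0001<0000
000110000
000011000
000000000
gen 17: 000000000
000000000
000000000
000011000
000100000
0001v0000
000011000
000000000
gen 18: 000000000
000000000
000000000
000011000
000100000
00010>000
000011000
000000000
gen 19: 000000000
000000000
000000000
000011000
000100000
000101000
00001v000
000000000
gen 20: 000000000
000000000
000000000
000011000
000100000
000101000
000010>00
000000000
gen 21: 000000000
000000000
000000000
000011000
000100000
000101000
000010100
000000v00
gen 22: 000000000
000000000
000000000
000011000
000100000
000101000
000010100
00000<100
gen 23: 000000000
000000000
000000000
000011000
000100000
000101000
00001^100
000001100
gen 24: 000000000
000000000
000000000
000011000
000100000
000101000
000011>00
000001100
gen 25: 000000000
000000000
000000000
000011000
000100000
000101^00
000011000
000001100
gen 26: 000000000
000000000
000000000
000011000
000100000
0001011>0
000011000
000001100
gen 27: 000000000
000000000
000000000
000011000
000100000
000101110
0000110v0
000001100
gen 28: 000000000
000000000
000000000
000011000
000100000
000101110
000011<10
000001100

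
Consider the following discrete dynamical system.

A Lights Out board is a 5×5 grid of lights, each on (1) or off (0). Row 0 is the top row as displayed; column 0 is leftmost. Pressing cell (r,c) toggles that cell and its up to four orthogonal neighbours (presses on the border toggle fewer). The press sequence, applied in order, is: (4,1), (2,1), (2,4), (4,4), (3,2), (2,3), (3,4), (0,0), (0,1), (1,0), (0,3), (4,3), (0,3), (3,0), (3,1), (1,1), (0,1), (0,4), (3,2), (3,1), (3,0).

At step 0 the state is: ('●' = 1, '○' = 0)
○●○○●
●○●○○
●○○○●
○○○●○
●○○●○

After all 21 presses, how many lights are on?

step 0: ○●○○●
●○●○○
●○○○●
○○○●○
●○○●○
step 1: ○●○○●
●○●○○
●○○○●
○●○●○
○●●●○
step 2: ○●○○●
●●●○○
○●●○●
○○○●○
○●●●○
step 3: ○●○○●
●●●○●
○●●●○
○○○●●
○●●●○
step 4: ○●○○●
●●●○●
○●●●○
○○○●○
○●●○●
step 5: ○●○○●
●●●○●
○●○●○
○●●○○
○●○○●
step 6: ○●○○●
●●●●●
○●●○●
○●●●○
○●○○●
step 7: ○●○○●
●●●●●
○●●○○
○●●○●
○●○○○
step 8: ●○○○●
○●●●●
○●●○○
○●●○●
○●○○○
step 9: ○●●○●
○○●●●
○●●○○
○●●○●
○●○○○
step 10: ●●●○●
●●●●●
●●●○○
○●●○●
○●○○○
step 11: ●●○●○
●●●○●
●●●○○
○●●○●
○●○○○
step 12: ●●○●○
●●●○●
●●●○○
○●●●●
○●●●●
step 13: ●●●○●
●●●●●
●●●○○
○●●●●
○●●●●
step 14: ●●●○●
●●●●●
○●●○○
●○●●●
●●●●●
step 15: ●●●○●
●●●●●
○○●○○
○●○●●
●○●●●
step 16: ●○●○●
○○○●●
○●●○○
○●○●●
●○●●●
step 17: ○●○○●
○●○●●
○●●○○
○●○●●
●○●●●
step 18: ○●○●○
○●○●○
○●●○○
○●○●●
●○●●●
step 19: ○●○●○
○●○●○
○●○○○
○○●○●
●○○●●
step 20: ○●○●○
○●○●○
○○○○○
●●○○●
●●○●●
step 21: ○●○●○
○●○●○
●○○○○
○○○○●
○●○●●

9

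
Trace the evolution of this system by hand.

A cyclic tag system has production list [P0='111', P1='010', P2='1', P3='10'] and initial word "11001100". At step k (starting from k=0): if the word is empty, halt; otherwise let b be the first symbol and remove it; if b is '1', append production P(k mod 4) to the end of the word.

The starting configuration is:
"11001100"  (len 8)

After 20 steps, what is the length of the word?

step 0: "11001100"  (len 8)
step 1: "1001100111"  (len 10)
step 2: "001100111010"  (len 12)
step 3: "01100111010"  (len 11)
step 4: "1100111010"  (len 10)
step 5: "100111010111"  (len 12)
step 6: "00111010111010"  (len 14)
step 7: "0111010111010"  (len 13)
step 8: "111010111010"  (len 12)
step 9: "11010111010111"  (len 14)
step 10: "1010111010111010"  (len 16)
step 11: "0101110101110101"  (len 16)
step 12: "101110101110101"  (len 15)
step 13: "01110101110101111"  (len 17)
step 14: "1110101110101111"  (len 16)
step 15: "1101011101011111"  (len 16)
step 16: "10101110101111110"  (len 17)
step 17: "0101110101111110111"  (len 19)
step 18: "101110101111110111"  (len 18)
step 19: "011101011111101111"  (len 18)
step 20: "11101011111101111"  (len 17)

17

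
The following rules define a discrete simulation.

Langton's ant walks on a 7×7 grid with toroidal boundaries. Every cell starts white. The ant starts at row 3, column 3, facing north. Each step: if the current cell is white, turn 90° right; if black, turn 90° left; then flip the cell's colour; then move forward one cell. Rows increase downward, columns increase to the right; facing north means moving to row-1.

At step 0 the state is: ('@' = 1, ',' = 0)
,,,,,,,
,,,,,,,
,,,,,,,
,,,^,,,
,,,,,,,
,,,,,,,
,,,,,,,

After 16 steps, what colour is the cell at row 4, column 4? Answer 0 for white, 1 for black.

1

[0] ,,,,,,,
,,,,,,,
,,,,,,,
,,,^,,,
,,,,,,,
,,,,,,,
,,,,,,,
[1] ,,,,,,,
,,,,,,,
,,,,,,,
,,,@>,,
,,,,,,,
,,,,,,,
,,,,,,,
[2] ,,,,,,,
,,,,,,,
,,,,,,,
,,,@@,,
,,,,v,,
,,,,,,,
,,,,,,,
[3] ,,,,,,,
,,,,,,,
,,,,,,,
,,,@@,,
,,,<@,,
,,,,,,,
,,,,,,,
[4] ,,,,,,,
,,,,,,,
,,,,,,,
,,,^@,,
,,,@@,,
,,,,,,,
,,,,,,,
[5] ,,,,,,,
,,,,,,,
,,,,,,,
,,<,@,,
,,,@@,,
,,,,,,,
,,,,,,,
[6] ,,,,,,,
,,,,,,,
,,^,,,,
,,@,@,,
,,,@@,,
,,,,,,,
,,,,,,,
[7] ,,,,,,,
,,,,,,,
,,@>,,,
,,@,@,,
,,,@@,,
,,,,,,,
,,,,,,,
[8] ,,,,,,,
,,,,,,,
,,@@,,,
,,@v@,,
,,,@@,,
,,,,,,,
,,,,,,,
[9] ,,,,,,,
,,,,,,,
,,@@,,,
,,<@@,,
,,,@@,,
,,,,,,,
,,,,,,,
[10] ,,,,,,,
,,,,,,,
,,@@,,,
,,,@@,,
,,v@@,,
,,,,,,,
,,,,,,,
[11] ,,,,,,,
,,,,,,,
,,@@,,,
,,,@@,,
,<@@@,,
,,,,,,,
,,,,,,,
[12] ,,,,,,,
,,,,,,,
,,@@,,,
,^,@@,,
,@@@@,,
,,,,,,,
,,,,,,,
[13] ,,,,,,,
,,,,,,,
,,@@,,,
,@>@@,,
,@@@@,,
,,,,,,,
,,,,,,,
[14] ,,,,,,,
,,,,,,,
,,@@,,,
,@@@@,,
,@v@@,,
,,,,,,,
,,,,,,,
[15] ,,,,,,,
,,,,,,,
,,@@,,,
,@@@@,,
,@,>@,,
,,,,,,,
,,,,,,,
[16] ,,,,,,,
,,,,,,,
,,@@,,,
,@@^@,,
,@,,@,,
,,,,,,,
,,,,,,,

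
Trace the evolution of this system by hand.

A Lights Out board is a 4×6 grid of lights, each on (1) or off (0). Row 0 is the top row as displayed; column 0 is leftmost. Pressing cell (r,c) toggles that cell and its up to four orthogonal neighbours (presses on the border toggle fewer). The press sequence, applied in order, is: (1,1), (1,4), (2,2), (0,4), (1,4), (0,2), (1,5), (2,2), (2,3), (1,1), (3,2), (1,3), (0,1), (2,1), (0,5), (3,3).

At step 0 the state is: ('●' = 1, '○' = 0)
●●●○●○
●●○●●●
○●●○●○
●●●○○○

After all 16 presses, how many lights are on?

17

t=0: ●●●○●○
●●○●●●
○●●○●○
●●●○○○
t=1: ●○●○●○
○○●●●●
○○●○●○
●●●○○○
t=2: ●○●○○○
○○●○○○
○○●○○○
●●●○○○
t=3: ●○●○○○
○○○○○○
○●○●○○
●●○○○○
t=4: ●○●●●●
○○○○●○
○●○●○○
●●○○○○
t=5: ●○●●○●
○○○●○●
○●○●●○
●●○○○○
t=6: ●●○○○●
○○●●○●
○●○●●○
●●○○○○
t=7: ●●○○○○
○○●●●○
○●○●●●
●●○○○○
t=8: ●●○○○○
○○○●●○
○○●○●●
●●●○○○
t=9: ●●○○○○
○○○○●○
○○○●○●
●●●●○○
t=10: ●○○○○○
●●●○●○
○●○●○●
●●●●○○
t=11: ●○○○○○
●●●○●○
○●●●○●
●○○○○○
t=12: ●○○●○○
●●○●○○
○●●○○●
●○○○○○
t=13: ○●●●○○
●○○●○○
○●●○○●
●○○○○○
t=14: ○●●●○○
●●○●○○
●○○○○●
●●○○○○
t=15: ○●●●●●
●●○●○●
●○○○○●
●●○○○○
t=16: ○●●●●●
●●○●○●
●○○●○●
●●●●●○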